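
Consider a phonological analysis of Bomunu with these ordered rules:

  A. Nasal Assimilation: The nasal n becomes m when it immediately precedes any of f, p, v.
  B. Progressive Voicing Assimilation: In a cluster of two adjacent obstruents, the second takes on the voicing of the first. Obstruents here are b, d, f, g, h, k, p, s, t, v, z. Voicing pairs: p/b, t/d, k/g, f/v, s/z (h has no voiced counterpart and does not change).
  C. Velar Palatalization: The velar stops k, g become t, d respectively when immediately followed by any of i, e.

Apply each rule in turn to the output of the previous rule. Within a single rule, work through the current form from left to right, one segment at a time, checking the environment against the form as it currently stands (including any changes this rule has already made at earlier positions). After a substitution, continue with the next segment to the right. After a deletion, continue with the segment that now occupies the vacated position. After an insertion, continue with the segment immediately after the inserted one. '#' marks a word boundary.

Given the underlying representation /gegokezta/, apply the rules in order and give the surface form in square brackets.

[degotezda]

A Nasal Assimilation: no change — [gegokezta]
B Progressive Voicing Assimilation: [gegokezta] → [gegokezda]
C Velar Palatalization: [gegokezda] → [degotezda]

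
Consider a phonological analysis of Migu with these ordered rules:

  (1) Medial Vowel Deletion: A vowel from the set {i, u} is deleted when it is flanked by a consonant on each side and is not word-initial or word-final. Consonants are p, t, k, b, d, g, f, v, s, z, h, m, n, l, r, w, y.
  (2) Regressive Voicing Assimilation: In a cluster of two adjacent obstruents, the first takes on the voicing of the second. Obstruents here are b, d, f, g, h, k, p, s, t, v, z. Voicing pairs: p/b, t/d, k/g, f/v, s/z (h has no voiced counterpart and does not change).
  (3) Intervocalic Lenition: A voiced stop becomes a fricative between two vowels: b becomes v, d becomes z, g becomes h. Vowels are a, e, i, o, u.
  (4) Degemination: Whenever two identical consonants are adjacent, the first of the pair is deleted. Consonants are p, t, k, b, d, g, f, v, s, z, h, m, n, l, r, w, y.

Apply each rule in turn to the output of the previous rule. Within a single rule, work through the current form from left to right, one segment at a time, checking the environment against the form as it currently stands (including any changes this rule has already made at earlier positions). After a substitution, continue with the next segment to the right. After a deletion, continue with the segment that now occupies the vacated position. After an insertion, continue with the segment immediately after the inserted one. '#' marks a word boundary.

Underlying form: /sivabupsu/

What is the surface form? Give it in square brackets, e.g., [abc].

(1) Medial Vowel Deletion: [sivabupsu] → [svabpsu]
(2) Regressive Voicing Assimilation: [svabpsu] → [zvappsu]
(3) Intervocalic Lenition: no change — [zvappsu]
(4) Degemination: [zvappsu] → [zvapsu]

[zvapsu]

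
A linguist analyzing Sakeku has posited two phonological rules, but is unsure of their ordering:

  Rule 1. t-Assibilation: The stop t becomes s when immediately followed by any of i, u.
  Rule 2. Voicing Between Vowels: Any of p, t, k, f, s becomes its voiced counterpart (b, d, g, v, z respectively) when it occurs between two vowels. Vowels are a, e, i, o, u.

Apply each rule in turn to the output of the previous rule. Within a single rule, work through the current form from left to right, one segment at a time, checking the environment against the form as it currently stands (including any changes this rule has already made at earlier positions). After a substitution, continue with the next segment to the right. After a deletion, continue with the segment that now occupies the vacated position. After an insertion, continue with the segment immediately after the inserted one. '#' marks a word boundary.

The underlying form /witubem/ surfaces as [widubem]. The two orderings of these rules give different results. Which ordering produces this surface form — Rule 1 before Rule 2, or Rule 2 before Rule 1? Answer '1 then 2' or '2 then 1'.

Order 1 then 2:
  1 t-Assibilation: [witubem] → [wisubem]
  2 Voicing Between Vowels: [wisubem] → [wizubem]
  result: [wizubem]
Order 2 then 1:
  2 Voicing Between Vowels: [witubem] → [widubem]
  1 t-Assibilation: no change — [widubem]
  result: [widubem]

2 then 1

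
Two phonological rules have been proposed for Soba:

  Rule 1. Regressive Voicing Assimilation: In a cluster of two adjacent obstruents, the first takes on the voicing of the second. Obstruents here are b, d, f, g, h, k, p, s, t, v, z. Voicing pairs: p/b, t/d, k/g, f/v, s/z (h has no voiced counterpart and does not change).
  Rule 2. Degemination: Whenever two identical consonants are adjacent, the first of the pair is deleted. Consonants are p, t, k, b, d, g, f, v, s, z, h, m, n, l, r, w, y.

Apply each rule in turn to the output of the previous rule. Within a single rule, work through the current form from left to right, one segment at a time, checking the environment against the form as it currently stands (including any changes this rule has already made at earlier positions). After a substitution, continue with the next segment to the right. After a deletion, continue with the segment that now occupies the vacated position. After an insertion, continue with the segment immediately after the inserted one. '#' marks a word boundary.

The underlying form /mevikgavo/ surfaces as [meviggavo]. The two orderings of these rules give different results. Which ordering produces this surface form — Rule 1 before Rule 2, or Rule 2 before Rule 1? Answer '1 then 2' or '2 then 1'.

2 then 1

Order 1 then 2:
  1 Regressive Voicing Assimilation: [mevikgavo] → [meviggavo]
  2 Degemination: [meviggavo] → [mevigavo]
  result: [mevigavo]
Order 2 then 1:
  2 Degemination: no change — [mevikgavo]
  1 Regressive Voicing Assimilation: [mevikgavo] → [meviggavo]
  result: [meviggavo]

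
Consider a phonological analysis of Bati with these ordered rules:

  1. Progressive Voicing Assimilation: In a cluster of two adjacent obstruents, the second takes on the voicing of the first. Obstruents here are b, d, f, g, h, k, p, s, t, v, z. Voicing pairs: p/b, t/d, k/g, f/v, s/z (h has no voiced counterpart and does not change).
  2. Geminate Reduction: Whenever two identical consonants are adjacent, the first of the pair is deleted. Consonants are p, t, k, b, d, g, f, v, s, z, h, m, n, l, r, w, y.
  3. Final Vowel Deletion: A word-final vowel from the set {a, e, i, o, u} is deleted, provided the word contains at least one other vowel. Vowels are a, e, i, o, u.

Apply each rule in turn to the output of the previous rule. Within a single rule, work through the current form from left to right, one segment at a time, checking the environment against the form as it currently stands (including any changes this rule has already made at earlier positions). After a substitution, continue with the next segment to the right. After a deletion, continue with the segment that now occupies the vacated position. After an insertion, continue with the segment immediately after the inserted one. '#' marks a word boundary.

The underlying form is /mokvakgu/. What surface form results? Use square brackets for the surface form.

1 Progressive Voicing Assimilation: [mokvakgu] → [mokfakku]
2 Geminate Reduction: [mokfakku] → [mokfaku]
3 Final Vowel Deletion: [mokfaku] → [mokfak]

[mokfak]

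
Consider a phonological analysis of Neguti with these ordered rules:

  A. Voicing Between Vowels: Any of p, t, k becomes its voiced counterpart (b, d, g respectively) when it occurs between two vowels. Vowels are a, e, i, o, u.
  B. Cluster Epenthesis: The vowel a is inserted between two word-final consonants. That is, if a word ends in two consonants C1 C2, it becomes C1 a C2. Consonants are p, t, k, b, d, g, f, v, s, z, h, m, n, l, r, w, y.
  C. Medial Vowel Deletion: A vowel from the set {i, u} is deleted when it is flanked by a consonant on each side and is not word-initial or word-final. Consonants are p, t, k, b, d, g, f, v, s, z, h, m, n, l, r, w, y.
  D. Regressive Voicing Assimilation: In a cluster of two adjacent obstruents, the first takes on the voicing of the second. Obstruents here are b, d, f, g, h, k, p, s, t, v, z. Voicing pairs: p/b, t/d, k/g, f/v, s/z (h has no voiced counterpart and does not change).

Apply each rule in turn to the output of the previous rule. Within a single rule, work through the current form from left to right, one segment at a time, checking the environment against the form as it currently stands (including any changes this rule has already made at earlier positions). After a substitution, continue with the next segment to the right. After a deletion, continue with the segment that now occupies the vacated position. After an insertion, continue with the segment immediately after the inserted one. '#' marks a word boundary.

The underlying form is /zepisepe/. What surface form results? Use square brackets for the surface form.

A Voicing Between Vowels: [zepisepe] → [zebisebe]
B Cluster Epenthesis: no change — [zebisebe]
C Medial Vowel Deletion: [zebisebe] → [zebsebe]
D Regressive Voicing Assimilation: [zebsebe] → [zepsebe]

[zepsebe]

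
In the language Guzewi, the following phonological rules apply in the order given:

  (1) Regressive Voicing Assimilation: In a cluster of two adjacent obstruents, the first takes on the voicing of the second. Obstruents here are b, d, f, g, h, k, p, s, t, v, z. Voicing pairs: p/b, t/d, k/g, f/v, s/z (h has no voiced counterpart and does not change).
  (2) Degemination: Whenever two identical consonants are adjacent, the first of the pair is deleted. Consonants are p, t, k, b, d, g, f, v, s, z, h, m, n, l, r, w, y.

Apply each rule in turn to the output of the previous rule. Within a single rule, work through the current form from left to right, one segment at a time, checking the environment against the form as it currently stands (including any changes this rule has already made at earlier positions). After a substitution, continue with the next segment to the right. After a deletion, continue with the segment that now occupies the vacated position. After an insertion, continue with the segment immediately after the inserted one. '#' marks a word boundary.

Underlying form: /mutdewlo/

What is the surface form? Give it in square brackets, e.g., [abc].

(1) Regressive Voicing Assimilation: [mutdewlo] → [muddewlo]
(2) Degemination: [muddewlo] → [mudewlo]

[mudewlo]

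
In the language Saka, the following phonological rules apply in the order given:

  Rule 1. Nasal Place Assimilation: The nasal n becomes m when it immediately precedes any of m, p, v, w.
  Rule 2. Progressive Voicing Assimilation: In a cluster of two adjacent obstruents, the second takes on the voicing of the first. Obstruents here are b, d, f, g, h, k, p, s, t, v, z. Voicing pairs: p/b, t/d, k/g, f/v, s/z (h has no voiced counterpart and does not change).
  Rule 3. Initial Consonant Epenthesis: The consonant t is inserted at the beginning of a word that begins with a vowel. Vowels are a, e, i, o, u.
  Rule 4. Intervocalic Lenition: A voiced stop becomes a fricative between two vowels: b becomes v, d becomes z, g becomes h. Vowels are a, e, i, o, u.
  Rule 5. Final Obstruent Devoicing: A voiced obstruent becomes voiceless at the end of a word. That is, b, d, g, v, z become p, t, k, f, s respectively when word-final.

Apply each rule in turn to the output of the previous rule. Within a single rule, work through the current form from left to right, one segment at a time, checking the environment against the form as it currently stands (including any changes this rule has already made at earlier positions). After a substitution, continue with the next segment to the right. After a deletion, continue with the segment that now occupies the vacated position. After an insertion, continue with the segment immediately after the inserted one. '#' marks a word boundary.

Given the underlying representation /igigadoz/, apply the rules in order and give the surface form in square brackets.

Rule 1 Nasal Place Assimilation: no change — [igigadoz]
Rule 2 Progressive Voicing Assimilation: no change — [igigadoz]
Rule 3 Initial Consonant Epenthesis: [igigadoz] → [tigigadoz]
Rule 4 Intervocalic Lenition: [tigigadoz] → [tihihazoz]
Rule 5 Final Obstruent Devoicing: [tihihazoz] → [tihihazos]

[tihihazos]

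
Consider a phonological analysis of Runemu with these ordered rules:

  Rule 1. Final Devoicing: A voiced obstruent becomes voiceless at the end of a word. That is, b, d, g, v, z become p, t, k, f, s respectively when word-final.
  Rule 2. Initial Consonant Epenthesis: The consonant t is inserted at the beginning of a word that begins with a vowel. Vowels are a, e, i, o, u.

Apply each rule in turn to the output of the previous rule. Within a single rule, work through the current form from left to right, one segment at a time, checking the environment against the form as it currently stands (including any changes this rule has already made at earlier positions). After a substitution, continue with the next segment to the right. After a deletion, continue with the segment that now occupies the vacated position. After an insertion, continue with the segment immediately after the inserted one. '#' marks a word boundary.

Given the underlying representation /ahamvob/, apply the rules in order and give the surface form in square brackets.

Rule 1 Final Devoicing: [ahamvob] → [ahamvop]
Rule 2 Initial Consonant Epenthesis: [ahamvop] → [tahamvop]

[tahamvop]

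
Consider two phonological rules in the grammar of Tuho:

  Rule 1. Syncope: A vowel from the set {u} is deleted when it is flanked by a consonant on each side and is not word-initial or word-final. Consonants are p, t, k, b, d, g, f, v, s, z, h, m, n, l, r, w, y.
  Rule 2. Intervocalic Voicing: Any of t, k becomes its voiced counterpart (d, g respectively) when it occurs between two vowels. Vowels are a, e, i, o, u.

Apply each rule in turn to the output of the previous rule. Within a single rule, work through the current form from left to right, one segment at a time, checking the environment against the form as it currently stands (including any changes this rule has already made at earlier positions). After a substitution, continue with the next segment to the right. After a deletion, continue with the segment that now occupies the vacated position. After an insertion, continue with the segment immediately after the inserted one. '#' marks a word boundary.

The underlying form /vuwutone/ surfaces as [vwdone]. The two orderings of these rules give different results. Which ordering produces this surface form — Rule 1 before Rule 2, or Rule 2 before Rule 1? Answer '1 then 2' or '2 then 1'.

2 then 1

Order 1 then 2:
  1 Syncope: [vuwutone] → [vwtone]
  2 Intervocalic Voicing: no change — [vwtone]
  result: [vwtone]
Order 2 then 1:
  2 Intervocalic Voicing: [vuwutone] → [vuwudone]
  1 Syncope: [vuwudone] → [vwdone]
  result: [vwdone]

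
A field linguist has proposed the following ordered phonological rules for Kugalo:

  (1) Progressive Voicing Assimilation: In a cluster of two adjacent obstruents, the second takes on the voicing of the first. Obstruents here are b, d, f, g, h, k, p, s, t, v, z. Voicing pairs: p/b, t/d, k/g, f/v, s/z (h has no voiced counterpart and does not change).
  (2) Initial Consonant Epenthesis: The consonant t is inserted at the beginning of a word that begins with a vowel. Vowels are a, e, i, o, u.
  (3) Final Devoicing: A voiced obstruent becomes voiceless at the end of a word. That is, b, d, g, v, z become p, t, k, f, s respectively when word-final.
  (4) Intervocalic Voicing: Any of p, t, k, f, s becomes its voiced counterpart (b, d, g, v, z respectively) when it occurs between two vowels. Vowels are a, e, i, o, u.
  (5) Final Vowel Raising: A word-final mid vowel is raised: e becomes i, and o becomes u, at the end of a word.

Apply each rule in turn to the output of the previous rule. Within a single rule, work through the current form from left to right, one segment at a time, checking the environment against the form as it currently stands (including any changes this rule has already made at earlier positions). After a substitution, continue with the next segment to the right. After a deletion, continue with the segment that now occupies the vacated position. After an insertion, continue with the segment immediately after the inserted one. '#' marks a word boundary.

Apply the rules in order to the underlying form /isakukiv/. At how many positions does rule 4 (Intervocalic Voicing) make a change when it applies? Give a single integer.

3

(1) Progressive Voicing Assimilation: no change — [isakukiv]
(2) Initial Consonant Epenthesis: [isakukiv] → [tisakukiv]
(3) Final Devoicing: [tisakukiv] → [tisakukif]
(4) Intervocalic Voicing: [tisakukif] → [tizagugif]
(5) Final Vowel Raising: no change — [tizagugif]
Rule 4 changed 3 position(s).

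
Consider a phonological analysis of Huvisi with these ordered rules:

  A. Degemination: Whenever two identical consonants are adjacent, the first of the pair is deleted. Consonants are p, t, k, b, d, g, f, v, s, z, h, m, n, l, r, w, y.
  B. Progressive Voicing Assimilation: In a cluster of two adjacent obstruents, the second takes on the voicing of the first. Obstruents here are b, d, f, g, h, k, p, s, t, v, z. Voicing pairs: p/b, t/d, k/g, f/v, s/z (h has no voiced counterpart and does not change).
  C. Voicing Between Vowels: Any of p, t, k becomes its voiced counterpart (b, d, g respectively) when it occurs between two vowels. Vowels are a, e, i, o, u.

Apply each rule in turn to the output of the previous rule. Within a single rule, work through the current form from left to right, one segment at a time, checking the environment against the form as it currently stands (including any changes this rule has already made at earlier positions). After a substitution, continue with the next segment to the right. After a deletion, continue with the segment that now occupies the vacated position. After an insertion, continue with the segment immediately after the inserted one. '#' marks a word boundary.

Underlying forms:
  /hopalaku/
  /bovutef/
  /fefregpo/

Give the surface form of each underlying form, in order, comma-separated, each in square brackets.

[hobalagu], [bovudef], [fefregbo]

/hopalaku/:
  A Degemination: no change — [hopalaku]
  B Progressive Voicing Assimilation: no change — [hopalaku]
  C Voicing Between Vowels: [hopalaku] → [hobalagu]
/bovutef/:
  A Degemination: no change — [bovutef]
  B Progressive Voicing Assimilation: no change — [bovutef]
  C Voicing Between Vowels: [bovutef] → [bovudef]
/fefregpo/:
  A Degemination: no change — [fefregpo]
  B Progressive Voicing Assimilation: [fefregpo] → [fefregbo]
  C Voicing Between Vowels: no change — [fefregbo]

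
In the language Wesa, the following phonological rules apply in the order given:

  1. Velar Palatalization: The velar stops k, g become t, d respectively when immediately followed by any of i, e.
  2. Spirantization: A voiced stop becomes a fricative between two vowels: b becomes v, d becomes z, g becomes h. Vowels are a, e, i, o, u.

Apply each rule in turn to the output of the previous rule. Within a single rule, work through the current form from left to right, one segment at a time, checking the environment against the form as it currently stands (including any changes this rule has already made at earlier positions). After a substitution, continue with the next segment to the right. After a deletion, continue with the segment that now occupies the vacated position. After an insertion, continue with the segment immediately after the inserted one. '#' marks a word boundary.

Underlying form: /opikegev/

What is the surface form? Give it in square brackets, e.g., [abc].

1 Velar Palatalization: [opikegev] → [opitedev]
2 Spirantization: [opitedev] → [opitezev]

[opitezev]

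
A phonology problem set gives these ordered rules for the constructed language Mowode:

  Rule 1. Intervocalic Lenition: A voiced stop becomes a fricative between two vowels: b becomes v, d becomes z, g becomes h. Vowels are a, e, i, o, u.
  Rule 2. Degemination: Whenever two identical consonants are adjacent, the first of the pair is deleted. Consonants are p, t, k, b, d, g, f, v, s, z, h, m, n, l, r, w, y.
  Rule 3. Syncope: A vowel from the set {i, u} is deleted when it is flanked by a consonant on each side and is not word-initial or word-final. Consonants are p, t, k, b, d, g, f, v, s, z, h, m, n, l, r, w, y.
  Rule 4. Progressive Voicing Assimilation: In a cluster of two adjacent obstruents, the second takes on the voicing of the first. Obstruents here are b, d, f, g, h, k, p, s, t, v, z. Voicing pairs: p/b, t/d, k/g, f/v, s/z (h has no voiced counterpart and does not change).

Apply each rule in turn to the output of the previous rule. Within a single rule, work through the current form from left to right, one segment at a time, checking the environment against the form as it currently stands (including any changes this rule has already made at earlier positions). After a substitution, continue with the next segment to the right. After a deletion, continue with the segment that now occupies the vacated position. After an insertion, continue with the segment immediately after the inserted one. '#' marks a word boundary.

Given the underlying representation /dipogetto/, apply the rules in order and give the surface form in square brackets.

Rule 1 Intervocalic Lenition: [dipogetto] → [dipohetto]
Rule 2 Degemination: [dipohetto] → [dipoheto]
Rule 3 Syncope: [dipoheto] → [dpoheto]
Rule 4 Progressive Voicing Assimilation: [dpoheto] → [dboheto]

[dboheto]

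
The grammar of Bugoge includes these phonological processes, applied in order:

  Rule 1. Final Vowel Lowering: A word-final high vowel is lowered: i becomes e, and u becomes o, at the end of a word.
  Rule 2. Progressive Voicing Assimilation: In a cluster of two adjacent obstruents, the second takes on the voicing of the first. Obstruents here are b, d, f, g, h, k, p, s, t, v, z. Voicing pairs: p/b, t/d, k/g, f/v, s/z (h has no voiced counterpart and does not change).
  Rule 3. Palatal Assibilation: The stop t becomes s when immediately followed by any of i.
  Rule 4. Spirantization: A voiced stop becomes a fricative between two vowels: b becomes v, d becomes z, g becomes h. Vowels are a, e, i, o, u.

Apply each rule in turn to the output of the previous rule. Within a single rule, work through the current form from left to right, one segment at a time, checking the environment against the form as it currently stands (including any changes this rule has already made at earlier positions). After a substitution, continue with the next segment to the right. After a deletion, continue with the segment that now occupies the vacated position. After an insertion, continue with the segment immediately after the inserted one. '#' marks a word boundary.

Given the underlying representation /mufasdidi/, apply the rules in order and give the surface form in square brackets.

Rule 1 Final Vowel Lowering: [mufasdidi] → [mufasdide]
Rule 2 Progressive Voicing Assimilation: [mufasdide] → [mufastide]
Rule 3 Palatal Assibilation: [mufastide] → [mufasside]
Rule 4 Spirantization: [mufasside] → [mufassize]

[mufassize]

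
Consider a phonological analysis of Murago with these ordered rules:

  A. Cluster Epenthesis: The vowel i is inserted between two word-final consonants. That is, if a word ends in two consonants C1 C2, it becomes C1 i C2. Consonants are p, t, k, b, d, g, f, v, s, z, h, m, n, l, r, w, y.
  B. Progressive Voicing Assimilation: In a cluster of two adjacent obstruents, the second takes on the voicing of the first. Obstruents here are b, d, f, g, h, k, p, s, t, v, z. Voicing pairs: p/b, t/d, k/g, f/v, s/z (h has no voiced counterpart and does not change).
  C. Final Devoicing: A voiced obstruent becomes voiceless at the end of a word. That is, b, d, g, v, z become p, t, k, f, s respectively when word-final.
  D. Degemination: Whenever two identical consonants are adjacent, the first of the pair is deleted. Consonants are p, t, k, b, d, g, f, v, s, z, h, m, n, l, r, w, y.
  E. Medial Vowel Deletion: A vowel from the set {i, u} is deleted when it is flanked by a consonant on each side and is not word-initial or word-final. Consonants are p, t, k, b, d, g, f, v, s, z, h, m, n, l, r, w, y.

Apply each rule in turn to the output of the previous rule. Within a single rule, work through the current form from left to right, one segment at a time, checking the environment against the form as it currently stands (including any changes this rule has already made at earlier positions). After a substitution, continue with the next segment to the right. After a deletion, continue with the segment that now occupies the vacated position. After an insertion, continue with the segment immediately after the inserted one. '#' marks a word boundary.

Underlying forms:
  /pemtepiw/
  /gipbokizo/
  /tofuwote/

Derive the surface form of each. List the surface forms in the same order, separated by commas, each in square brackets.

/pemtepiw/:
  A Cluster Epenthesis: no change — [pemtepiw]
  B Progressive Voicing Assimilation: no change — [pemtepiw]
  C Final Devoicing: no change — [pemtepiw]
  D Degemination: no change — [pemtepiw]
  E Medial Vowel Deletion: [pemtepiw] → [pemtepw]
/gipbokizo/:
  A Cluster Epenthesis: no change — [gipbokizo]
  B Progressive Voicing Assimilation: [gipbokizo] → [gippokizo]
  C Final Devoicing: no change — [gippokizo]
  D Degemination: [gippokizo] → [gipokizo]
  E Medial Vowel Deletion: [gipokizo] → [gpokzo]
/tofuwote/:
  A Cluster Epenthesis: no change — [tofuwote]
  B Progressive Voicing Assimilation: no change — [tofuwote]
  C Final Devoicing: no change — [tofuwote]
  D Degemination: no change — [tofuwote]
  E Medial Vowel Deletion: [tofuwote] → [tofwote]

[pemtepw], [gpokzo], [tofwote]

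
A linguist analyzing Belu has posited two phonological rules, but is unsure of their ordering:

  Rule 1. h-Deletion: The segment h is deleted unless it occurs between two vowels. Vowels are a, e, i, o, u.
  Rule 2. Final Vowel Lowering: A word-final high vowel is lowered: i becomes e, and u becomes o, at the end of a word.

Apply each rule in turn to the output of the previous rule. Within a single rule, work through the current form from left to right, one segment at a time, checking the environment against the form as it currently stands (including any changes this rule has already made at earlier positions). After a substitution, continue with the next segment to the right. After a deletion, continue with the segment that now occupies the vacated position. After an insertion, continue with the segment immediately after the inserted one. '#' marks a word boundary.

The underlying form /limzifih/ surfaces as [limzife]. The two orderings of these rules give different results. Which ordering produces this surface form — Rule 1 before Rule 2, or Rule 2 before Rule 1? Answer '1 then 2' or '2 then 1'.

Order 1 then 2:
  1 h-Deletion: [limzifih] → [limzifi]
  2 Final Vowel Lowering: [limzifi] → [limzife]
  result: [limzife]
Order 2 then 1:
  2 Final Vowel Lowering: no change — [limzifih]
  1 h-Deletion: [limzifih] → [limzifi]
  result: [limzifi]

1 then 2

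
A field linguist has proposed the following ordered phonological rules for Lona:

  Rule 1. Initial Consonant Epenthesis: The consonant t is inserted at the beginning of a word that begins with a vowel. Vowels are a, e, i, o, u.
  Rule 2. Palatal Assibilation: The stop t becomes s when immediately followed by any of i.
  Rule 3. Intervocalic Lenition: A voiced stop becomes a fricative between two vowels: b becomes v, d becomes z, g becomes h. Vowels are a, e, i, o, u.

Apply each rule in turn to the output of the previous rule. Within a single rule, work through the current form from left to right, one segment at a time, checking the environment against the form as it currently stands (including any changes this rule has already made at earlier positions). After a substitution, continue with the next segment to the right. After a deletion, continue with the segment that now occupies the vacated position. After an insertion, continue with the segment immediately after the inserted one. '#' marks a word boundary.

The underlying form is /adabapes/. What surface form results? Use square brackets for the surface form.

Rule 1 Initial Consonant Epenthesis: [adabapes] → [tadabapes]
Rule 2 Palatal Assibilation: no change — [tadabapes]
Rule 3 Intervocalic Lenition: [tadabapes] → [tazavapes]

[tazavapes]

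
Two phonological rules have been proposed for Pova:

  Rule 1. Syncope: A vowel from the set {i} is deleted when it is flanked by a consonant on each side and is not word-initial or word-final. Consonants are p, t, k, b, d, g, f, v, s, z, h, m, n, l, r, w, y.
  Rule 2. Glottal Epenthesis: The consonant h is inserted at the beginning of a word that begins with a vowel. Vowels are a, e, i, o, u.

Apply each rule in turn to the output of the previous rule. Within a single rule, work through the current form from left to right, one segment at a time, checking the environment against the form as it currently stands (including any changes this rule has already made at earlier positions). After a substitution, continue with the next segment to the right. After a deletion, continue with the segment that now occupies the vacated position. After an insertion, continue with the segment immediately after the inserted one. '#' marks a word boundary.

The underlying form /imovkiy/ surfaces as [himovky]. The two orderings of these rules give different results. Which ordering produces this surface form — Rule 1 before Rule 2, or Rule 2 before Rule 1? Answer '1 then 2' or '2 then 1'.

1 then 2

Order 1 then 2:
  1 Syncope: [imovkiy] → [imovky]
  2 Glottal Epenthesis: [imovky] → [himovky]
  result: [himovky]
Order 2 then 1:
  2 Glottal Epenthesis: [imovkiy] → [himovkiy]
  1 Syncope: [himovkiy] → [hmovky]
  result: [hmovky]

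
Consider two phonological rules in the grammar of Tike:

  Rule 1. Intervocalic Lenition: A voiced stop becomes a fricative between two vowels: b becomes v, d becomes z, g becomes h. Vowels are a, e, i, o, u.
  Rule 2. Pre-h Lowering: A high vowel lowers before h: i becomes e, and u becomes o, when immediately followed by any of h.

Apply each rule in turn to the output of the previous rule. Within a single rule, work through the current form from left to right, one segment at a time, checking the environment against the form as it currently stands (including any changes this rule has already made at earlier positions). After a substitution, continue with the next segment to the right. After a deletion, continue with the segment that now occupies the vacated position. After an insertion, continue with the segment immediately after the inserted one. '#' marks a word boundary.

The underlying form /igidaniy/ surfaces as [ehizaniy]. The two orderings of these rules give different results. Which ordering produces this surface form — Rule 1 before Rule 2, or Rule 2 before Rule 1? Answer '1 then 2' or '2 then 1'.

1 then 2

Order 1 then 2:
  1 Intervocalic Lenition: [igidaniy] → [ihizaniy]
  2 Pre-h Lowering: [ihizaniy] → [ehizaniy]
  result: [ehizaniy]
Order 2 then 1:
  2 Pre-h Lowering: no change — [igidaniy]
  1 Intervocalic Lenition: [igidaniy] → [ihizaniy]
  result: [ihizaniy]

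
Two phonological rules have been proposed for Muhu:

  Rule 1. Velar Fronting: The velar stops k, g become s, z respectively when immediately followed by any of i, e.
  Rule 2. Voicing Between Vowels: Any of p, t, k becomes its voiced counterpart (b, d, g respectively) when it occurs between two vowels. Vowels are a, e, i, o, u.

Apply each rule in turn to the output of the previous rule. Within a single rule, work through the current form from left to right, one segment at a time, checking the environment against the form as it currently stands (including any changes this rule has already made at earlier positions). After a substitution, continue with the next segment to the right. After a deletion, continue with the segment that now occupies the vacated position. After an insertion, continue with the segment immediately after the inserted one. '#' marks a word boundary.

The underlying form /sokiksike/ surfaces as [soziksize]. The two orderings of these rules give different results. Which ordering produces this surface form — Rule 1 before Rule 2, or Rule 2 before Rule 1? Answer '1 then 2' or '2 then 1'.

Order 1 then 2:
  1 Velar Fronting: [sokiksike] → [sosiksise]
  2 Voicing Between Vowels: no change — [sosiksise]
  result: [sosiksise]
Order 2 then 1:
  2 Voicing Between Vowels: [sokiksike] → [sogiksige]
  1 Velar Fronting: [sogiksige] → [soziksize]
  result: [soziksize]

2 then 1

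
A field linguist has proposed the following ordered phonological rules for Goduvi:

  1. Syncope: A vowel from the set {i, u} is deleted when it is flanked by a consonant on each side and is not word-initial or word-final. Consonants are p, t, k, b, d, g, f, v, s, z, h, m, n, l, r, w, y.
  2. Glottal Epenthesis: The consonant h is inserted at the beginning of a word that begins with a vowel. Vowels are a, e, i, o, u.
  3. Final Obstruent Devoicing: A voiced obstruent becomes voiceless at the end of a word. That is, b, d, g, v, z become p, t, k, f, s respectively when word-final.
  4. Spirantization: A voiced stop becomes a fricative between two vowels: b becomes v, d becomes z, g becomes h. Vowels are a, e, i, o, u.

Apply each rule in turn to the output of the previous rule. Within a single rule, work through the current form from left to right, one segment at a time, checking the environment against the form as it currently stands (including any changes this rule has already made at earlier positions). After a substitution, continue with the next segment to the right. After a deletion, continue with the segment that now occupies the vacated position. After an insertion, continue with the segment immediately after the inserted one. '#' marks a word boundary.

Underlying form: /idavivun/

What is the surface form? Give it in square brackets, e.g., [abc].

[hizavvn]

1 Syncope: [idavivun] → [idavvn]
2 Glottal Epenthesis: [idavvn] → [hidavvn]
3 Final Obstruent Devoicing: no change — [hidavvn]
4 Spirantization: [hidavvn] → [hizavvn]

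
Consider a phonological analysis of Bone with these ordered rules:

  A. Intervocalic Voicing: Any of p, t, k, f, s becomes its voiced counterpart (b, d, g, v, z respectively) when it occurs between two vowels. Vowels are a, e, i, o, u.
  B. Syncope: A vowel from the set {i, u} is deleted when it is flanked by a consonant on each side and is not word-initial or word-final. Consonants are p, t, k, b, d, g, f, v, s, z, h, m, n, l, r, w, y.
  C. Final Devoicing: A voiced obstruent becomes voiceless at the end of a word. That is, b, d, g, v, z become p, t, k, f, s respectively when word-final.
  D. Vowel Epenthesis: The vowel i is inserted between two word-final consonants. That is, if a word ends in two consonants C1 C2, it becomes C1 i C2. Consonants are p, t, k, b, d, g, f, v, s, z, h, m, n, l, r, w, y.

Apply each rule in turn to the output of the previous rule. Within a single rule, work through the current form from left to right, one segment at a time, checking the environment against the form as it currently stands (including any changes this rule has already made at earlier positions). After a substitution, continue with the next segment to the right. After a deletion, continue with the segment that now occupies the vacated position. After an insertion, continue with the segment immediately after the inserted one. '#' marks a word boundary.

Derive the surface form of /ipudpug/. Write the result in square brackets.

A Intervocalic Voicing: [ipudpug] → [ibudpug]
B Syncope: [ibudpug] → [ibdpg]
C Final Devoicing: [ibdpg] → [ibdpk]
D Vowel Epenthesis: [ibdpk] → [ibdpik]

[ibdpik]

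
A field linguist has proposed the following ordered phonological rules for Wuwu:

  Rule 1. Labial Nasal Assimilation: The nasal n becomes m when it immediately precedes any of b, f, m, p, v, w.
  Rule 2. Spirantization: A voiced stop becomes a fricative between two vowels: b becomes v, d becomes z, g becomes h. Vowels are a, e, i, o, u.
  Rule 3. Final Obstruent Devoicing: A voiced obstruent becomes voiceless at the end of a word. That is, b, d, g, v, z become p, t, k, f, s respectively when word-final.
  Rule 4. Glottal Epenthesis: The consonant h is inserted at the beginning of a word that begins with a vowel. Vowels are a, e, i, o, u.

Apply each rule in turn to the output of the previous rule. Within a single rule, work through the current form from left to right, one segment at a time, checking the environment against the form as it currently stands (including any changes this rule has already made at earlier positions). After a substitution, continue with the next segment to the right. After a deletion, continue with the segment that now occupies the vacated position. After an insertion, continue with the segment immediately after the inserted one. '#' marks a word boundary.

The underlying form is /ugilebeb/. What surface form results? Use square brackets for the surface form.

[huhilevep]

Rule 1 Labial Nasal Assimilation: no change — [ugilebeb]
Rule 2 Spirantization: [ugilebeb] → [uhileveb]
Rule 3 Final Obstruent Devoicing: [uhileveb] → [uhilevep]
Rule 4 Glottal Epenthesis: [uhilevep] → [huhilevep]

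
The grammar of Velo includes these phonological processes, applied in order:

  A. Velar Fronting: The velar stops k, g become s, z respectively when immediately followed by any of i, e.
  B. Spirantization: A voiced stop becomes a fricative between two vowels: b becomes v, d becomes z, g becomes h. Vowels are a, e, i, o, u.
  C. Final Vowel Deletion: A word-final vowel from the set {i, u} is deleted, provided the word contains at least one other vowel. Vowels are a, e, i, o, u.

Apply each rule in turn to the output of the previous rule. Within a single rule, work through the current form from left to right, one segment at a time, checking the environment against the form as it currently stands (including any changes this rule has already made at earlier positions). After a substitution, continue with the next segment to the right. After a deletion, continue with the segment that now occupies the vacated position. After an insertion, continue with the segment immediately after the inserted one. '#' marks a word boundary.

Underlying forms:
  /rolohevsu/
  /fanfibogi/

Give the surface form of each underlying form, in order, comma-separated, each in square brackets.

[rolohevs], [fanfivoz]

/rolohevsu/:
  A Velar Fronting: no change — [rolohevsu]
  B Spirantization: no change — [rolohevsu]
  C Final Vowel Deletion: [rolohevsu] → [rolohevs]
/fanfibogi/:
  A Velar Fronting: [fanfibogi] → [fanfibozi]
  B Spirantization: [fanfibozi] → [fanfivozi]
  C Final Vowel Deletion: [fanfivozi] → [fanfivoz]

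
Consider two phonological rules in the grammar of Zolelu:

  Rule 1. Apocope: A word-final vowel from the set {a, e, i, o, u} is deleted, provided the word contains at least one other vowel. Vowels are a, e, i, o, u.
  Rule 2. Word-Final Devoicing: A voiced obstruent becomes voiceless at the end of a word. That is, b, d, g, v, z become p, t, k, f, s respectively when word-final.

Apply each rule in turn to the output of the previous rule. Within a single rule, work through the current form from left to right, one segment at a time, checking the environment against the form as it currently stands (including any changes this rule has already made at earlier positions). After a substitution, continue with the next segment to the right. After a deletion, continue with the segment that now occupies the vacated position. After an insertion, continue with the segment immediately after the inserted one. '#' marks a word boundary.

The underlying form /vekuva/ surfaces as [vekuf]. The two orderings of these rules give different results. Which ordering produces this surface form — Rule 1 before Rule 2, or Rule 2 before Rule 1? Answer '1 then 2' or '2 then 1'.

1 then 2

Order 1 then 2:
  1 Apocope: [vekuva] → [vekuv]
  2 Word-Final Devoicing: [vekuv] → [vekuf]
  result: [vekuf]
Order 2 then 1:
  2 Word-Final Devoicing: no change — [vekuva]
  1 Apocope: [vekuva] → [vekuv]
  result: [vekuv]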